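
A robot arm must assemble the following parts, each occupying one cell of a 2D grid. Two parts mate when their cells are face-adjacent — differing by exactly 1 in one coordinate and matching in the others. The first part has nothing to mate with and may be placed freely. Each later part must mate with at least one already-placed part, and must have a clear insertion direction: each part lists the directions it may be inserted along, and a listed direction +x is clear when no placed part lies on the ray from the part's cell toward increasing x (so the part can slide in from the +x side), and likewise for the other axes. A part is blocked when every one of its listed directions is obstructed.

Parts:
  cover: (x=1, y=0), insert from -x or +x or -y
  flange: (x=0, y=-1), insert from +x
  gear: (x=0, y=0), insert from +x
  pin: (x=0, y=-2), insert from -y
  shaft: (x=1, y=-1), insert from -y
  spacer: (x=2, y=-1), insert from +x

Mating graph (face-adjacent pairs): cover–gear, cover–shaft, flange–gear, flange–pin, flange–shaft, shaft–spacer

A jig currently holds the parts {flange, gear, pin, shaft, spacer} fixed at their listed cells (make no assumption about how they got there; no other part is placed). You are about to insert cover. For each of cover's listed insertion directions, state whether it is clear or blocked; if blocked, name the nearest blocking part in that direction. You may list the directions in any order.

+x: clear; -x: blocked by gear; -y: blocked by shaft

-x: nearest on ray is gear@(0, 0) ⇒ blocked
+x: ray from cover(1, 0) has no placed part ⇒ clear
-y: nearest on ray is shaft@(1, -1) ⇒ blocked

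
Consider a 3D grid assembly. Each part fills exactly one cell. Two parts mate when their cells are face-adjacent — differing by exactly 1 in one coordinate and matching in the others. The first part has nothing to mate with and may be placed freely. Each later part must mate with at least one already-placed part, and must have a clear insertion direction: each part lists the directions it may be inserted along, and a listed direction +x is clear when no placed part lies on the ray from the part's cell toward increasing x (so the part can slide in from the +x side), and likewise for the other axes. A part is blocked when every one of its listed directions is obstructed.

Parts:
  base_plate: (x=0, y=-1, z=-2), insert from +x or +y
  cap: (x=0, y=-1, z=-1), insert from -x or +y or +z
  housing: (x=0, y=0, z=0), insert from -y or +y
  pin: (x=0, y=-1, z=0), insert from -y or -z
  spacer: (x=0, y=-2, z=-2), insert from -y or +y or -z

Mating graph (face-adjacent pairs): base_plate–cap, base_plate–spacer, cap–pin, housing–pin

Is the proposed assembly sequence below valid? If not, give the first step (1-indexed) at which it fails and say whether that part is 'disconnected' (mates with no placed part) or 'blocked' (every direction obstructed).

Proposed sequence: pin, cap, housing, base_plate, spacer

1. pin@(0, -1, 0) [-y clear] — {pin}
2. cap@(0, -1, -1) [-x clear] — {cap, pin}
3. housing@(0, 0, 0) [+y clear] — {cap, housing, pin}
4. base_plate@(0, -1, -2) [+x clear] — {base_plate, cap, housing, pin}
5. spacer@(0, -2, -2) [-y clear] — {base_plate, cap, housing, pin, spacer}

Valid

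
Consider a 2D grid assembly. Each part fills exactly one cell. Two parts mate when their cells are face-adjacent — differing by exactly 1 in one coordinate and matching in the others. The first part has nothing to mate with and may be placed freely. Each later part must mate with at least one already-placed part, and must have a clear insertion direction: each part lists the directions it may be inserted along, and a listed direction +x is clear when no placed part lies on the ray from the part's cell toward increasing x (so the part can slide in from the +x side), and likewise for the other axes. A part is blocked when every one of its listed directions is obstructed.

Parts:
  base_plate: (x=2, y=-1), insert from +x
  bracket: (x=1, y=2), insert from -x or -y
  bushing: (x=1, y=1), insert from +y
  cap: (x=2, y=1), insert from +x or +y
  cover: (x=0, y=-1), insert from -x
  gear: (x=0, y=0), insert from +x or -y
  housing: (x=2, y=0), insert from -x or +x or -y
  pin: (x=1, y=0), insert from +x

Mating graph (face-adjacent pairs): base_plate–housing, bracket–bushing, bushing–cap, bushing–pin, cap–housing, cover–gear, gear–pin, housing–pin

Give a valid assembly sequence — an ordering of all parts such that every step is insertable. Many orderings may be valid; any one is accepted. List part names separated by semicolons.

1. gear@(0, 0) [+x clear] — {gear}
2. cover@(0, -1) [-x clear] — {cover, gear}
3. pin@(1, 0) [+x clear] — {cover, gear, pin}
4. bushing@(1, 1) [+y clear] — {bushing, cover, gear, pin}
5. bracket@(1, 2) [-x clear] — {bracket, bushing, cover, gear, pin}
6. cap@(2, 1) [+x clear] — {bracket, bushing, cap, cover, gear, pin}
7. housing@(2, 0) [+x clear] — {bracket, bushing, cap, cover, gear, housing, pin}
8. base_plate@(2, -1) [+x clear] — {base_plate, bracket, bushing, cap, cover, gear, housing, pin}

gear; cover; pin; bushing; bracket; cap; housing; base_plate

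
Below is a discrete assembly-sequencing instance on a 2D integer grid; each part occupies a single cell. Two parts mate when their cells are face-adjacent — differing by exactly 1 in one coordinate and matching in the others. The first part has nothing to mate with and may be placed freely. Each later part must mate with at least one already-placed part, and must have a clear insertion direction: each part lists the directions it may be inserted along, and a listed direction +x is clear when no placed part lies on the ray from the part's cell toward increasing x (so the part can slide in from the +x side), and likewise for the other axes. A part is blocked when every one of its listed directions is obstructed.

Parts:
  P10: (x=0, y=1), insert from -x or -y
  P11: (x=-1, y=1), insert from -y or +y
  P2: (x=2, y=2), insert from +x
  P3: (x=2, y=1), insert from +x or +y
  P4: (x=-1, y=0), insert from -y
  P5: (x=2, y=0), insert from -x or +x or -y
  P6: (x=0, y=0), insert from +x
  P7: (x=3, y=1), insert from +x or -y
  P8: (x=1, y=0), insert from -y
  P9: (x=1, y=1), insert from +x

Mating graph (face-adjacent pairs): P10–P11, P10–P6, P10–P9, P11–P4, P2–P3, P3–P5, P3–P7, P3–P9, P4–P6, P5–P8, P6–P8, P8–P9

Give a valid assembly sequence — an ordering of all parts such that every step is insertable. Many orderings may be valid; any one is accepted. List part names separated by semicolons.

1. P11@(-1, 1) [-y clear] — {P11}
2. P10@(0, 1) [-y clear] — {P10, P11}
3. P9@(1, 1) [+x clear] — {P10, P11, P9}
4. P6@(0, 0) [+x clear] — {P10, P11, P6, P9}
5. P4@(-1, 0) [-y clear] — {P10, P11, P4, P6, P9}
6. P8@(1, 0) [-y clear] — {P10, P11, P4, P6, P8, P9}
7. P5@(2, 0) [+x clear] — {P10, P11, P4, P5, P6, P8, P9}
8. P3@(2, 1) [+x clear] — {P10, P11, P3, P4, P5, P6, P8, P9}
9. P7@(3, 1) [+x clear] — {P10, P11, P3, P4, P5, P6, P7, P8, P9}
10. P2@(2, 2) [+x clear] — {P10, P11, P2, P3, P4, P5, P6, P7, P8, P9}

P11; P10; P9; P6; P4; P8; P5; P3; P7; P2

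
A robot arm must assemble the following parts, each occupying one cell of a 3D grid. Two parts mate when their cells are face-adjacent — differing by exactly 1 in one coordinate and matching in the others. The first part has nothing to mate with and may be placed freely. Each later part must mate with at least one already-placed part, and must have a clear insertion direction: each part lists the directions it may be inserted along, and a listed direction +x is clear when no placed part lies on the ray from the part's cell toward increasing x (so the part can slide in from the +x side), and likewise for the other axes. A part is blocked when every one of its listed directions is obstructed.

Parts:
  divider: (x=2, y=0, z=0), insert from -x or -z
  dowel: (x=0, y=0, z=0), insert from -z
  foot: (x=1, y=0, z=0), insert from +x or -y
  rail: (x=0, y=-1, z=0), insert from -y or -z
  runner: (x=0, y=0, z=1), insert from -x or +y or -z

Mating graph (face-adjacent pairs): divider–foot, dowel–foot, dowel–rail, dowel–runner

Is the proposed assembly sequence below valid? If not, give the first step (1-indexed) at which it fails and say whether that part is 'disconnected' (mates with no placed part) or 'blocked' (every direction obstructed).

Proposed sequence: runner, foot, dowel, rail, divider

1. runner@(0, 0, 1) [-x clear] — {runner}
2. foot@(1, 0, 0) — no placed neighbour ⇒ disconnected

Invalid at step 2 (disconnected)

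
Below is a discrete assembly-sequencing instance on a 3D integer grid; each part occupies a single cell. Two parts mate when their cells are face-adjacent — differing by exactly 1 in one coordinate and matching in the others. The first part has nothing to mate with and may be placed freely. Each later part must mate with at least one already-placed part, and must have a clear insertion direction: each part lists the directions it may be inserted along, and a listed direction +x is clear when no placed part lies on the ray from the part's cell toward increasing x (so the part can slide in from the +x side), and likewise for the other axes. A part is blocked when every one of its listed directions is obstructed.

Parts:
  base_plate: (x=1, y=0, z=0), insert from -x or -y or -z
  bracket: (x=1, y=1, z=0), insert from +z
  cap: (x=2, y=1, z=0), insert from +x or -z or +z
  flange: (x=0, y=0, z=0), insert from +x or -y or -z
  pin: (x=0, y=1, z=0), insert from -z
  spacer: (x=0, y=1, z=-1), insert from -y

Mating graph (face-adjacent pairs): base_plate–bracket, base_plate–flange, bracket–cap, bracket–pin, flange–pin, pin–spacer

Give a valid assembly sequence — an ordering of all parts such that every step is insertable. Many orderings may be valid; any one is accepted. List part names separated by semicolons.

1. pin@(0, 1, 0) [-z clear] — {pin}
2. flange@(0, 0, 0) [+x clear] — {flange, pin}
3. base_plate@(1, 0, 0) [-y clear] — {base_plate, flange, pin}
4. spacer@(0, 1, -1) [-y clear] — {base_plate, flange, pin, spacer}
5. bracket@(1, 1, 0) [+z clear] — {base_plate, bracket, flange, pin, spacer}
6. cap@(2, 1, 0) [+x clear] — {base_plate, bracket, cap, flange, pin, spacer}

pin; flange; base_plate; spacer; bracket; cap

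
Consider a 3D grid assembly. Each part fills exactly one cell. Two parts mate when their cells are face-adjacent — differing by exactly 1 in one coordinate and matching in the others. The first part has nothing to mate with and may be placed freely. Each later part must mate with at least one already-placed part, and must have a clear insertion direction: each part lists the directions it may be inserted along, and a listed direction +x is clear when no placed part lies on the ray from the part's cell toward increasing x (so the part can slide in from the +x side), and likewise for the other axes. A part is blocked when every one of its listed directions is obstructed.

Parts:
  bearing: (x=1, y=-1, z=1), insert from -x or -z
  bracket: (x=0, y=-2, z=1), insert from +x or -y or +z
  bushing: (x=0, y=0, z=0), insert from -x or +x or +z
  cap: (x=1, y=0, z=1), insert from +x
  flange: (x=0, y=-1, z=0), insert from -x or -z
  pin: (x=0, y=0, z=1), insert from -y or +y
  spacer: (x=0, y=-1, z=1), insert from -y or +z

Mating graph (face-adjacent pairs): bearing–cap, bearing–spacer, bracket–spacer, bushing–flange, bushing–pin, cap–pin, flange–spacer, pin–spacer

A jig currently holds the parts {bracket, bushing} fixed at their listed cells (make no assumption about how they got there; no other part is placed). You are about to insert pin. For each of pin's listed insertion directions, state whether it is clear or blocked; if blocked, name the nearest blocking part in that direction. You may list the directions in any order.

+y: clear; -y: blocked by bracket

-y: nearest on ray is bracket@(0, -2, 1) ⇒ blocked
+y: ray from pin(0, 0, 1) has no placed part ⇒ clear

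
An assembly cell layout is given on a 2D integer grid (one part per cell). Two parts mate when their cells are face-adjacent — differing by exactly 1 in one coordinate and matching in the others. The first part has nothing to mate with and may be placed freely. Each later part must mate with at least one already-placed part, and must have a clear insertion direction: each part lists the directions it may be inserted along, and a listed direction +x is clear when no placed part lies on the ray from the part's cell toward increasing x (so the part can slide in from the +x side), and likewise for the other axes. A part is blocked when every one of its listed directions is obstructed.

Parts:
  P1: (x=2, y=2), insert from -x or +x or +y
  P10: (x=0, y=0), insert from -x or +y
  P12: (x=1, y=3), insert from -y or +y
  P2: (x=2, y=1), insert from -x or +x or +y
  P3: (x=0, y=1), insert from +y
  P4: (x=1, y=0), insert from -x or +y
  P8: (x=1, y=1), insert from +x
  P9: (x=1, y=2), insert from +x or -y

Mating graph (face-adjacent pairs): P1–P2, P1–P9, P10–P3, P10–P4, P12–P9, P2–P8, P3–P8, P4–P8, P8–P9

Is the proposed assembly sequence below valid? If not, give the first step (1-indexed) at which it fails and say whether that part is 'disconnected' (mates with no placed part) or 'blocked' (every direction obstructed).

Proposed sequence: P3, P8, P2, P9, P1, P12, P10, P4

1. P3@(0, 1) [+y clear] — {P3}
2. P8@(1, 1) [+x clear] — {P3, P8}
3. P2@(2, 1) [+x clear] — {P2, P3, P8}
4. P9@(1, 2) [+x clear] — {P2, P3, P8, P9}
5. P1@(2, 2) [+x clear] — {P1, P2, P3, P8, P9}
6. P12@(1, 3) [+y clear] — {P1, P12, P2, P3, P8, P9}
7. P10@(0, 0) [-x clear] — {P1, P10, P12, P2, P3, P8, P9}
8. P4@(1, 0) — -x/+y all obstructed ⇒ blocked

Invalid at step 8 (blocked)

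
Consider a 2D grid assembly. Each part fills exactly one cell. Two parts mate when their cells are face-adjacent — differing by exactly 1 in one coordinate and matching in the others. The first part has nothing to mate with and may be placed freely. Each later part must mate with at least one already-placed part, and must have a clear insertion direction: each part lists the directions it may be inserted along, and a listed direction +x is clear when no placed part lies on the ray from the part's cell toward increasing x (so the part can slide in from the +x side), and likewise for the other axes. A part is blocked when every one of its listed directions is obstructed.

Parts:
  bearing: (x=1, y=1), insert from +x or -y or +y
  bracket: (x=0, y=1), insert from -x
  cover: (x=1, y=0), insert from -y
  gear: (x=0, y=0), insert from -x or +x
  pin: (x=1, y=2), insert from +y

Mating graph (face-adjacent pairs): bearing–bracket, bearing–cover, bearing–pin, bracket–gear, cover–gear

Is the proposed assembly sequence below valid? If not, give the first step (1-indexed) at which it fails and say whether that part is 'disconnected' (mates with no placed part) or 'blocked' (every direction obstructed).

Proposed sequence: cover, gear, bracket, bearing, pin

Valid

1. cover@(1, 0) [-y clear] — {cover}
2. gear@(0, 0) [-x clear] — {cover, gear}
3. bracket@(0, 1) [-x clear] — {bracket, cover, gear}
4. bearing@(1, 1) [+x clear] — {bearing, bracket, cover, gear}
5. pin@(1, 2) [+y clear] — {bearing, bracket, cover, gear, pin}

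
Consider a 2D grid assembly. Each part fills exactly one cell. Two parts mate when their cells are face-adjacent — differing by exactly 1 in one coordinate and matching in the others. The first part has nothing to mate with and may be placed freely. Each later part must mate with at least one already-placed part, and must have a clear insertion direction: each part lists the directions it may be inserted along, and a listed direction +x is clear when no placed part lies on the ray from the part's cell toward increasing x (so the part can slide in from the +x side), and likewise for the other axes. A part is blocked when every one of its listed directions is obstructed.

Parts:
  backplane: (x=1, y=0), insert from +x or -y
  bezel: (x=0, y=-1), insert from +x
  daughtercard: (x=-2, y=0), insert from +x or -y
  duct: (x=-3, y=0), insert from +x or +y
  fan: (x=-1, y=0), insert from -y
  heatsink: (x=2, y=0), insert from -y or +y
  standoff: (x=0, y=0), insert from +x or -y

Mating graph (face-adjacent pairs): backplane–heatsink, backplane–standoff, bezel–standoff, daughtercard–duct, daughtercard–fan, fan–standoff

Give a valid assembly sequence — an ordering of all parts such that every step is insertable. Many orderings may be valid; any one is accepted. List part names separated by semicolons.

1. daughtercard@(-2, 0) [+x clear] — {daughtercard}
2. fan@(-1, 0) [-y clear] — {daughtercard, fan}
3. standoff@(0, 0) [+x clear] — {daughtercard, fan, standoff}
4. backplane@(1, 0) [+x clear] — {backplane, daughtercard, fan, standoff}
5. heatsink@(2, 0) [-y clear] — {backplane, daughtercard, fan, heatsink, standoff}
6. duct@(-3, 0) [+y clear] — {backplane, daughtercard, duct, fan, heatsink, standoff}
7. bezel@(0, -1) [+x clear] — {backplane, bezel, daughtercard, duct, fan, heatsink, standoff}

daughtercard; fan; standoff; backplane; heatsink; duct; bezel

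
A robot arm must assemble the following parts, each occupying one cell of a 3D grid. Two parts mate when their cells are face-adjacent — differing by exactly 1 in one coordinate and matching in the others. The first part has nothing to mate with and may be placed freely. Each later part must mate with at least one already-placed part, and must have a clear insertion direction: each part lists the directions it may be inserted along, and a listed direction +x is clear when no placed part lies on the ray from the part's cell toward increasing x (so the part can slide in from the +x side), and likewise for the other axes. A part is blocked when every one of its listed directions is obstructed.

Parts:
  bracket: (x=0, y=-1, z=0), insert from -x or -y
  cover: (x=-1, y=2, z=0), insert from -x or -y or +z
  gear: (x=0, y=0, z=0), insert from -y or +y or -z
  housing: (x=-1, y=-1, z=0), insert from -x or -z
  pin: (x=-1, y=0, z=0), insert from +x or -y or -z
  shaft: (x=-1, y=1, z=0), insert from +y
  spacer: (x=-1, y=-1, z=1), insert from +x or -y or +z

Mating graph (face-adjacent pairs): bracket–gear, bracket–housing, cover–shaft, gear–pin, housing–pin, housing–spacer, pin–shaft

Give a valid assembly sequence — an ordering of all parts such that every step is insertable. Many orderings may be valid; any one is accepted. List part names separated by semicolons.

1. housing@(-1, -1, 0) [-x clear] — {housing}
2. bracket@(0, -1, 0) [-y clear] — {bracket, housing}
3. pin@(-1, 0, 0) [+x clear] — {bracket, housing, pin}
4. gear@(0, 0, 0) [+y clear] — {bracket, gear, housing, pin}
5. shaft@(-1, 1, 0) [+y clear] — {bracket, gear, housing, pin, shaft}
6. cover@(-1, 2, 0) [-x clear] — {bracket, cover, gear, housing, pin, shaft}
7. spacer@(-1, -1, 1) [+x clear] — {bracket, cover, gear, housing, pin, shaft, spacer}

housing; bracket; pin; gear; shaft; cover; spacer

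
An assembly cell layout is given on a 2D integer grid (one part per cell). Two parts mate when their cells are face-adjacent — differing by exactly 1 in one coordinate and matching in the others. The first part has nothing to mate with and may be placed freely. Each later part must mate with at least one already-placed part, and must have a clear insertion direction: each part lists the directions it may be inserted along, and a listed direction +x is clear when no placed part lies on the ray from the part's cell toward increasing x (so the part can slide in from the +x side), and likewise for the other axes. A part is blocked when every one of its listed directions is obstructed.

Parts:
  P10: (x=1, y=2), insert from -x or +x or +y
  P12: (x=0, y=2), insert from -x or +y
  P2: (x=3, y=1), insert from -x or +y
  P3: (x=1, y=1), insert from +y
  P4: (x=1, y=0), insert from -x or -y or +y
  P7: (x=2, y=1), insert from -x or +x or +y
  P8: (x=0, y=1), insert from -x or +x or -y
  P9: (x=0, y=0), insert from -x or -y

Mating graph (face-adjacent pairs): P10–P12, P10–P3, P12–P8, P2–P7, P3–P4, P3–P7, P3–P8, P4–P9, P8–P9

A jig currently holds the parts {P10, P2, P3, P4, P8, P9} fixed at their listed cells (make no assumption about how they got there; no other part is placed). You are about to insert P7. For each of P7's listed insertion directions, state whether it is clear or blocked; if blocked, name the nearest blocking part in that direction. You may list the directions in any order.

+x: blocked by P2; +y: clear; -x: blocked by P3

-x: nearest on ray is P3@(1, 1) ⇒ blocked
+x: nearest on ray is P2@(3, 1) ⇒ blocked
+y: ray from P7(2, 1) has no placed part ⇒ clear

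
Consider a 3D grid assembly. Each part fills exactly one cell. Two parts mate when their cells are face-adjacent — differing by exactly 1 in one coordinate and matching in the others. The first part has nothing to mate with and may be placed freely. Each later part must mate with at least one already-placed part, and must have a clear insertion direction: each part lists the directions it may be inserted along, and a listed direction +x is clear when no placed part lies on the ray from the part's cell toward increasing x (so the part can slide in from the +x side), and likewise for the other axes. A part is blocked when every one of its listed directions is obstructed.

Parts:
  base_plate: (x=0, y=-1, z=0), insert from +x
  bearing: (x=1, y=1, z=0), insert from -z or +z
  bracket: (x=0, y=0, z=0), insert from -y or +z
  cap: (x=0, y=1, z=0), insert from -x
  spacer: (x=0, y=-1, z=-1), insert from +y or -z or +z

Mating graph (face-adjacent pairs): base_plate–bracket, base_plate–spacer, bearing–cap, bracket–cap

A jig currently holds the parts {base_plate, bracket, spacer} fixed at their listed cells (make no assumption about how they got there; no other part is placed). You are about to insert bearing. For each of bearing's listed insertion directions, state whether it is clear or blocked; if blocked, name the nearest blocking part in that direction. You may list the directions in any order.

+z: clear; -z: clear

-z: ray from bearing(1, 1, 0) has no placed part ⇒ clear
+z: ray from bearing(1, 1, 0) has no placed part ⇒ clear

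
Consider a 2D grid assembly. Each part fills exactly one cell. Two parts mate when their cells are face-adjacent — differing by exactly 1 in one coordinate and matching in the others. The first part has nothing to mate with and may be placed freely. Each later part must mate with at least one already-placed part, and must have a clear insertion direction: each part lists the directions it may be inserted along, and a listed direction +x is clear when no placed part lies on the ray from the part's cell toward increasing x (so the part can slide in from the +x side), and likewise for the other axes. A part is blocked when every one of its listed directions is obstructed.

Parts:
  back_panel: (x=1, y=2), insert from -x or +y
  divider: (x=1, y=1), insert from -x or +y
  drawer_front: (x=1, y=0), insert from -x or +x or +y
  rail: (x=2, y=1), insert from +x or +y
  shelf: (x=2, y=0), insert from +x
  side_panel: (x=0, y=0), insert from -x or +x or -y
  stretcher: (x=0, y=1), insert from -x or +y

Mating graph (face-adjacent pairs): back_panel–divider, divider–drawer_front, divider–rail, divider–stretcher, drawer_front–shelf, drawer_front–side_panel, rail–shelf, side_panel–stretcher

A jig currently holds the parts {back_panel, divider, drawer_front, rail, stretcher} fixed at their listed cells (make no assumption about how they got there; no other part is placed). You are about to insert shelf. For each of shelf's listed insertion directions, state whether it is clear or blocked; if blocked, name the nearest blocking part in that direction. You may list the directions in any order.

+x: ray from shelf(2, 0) has no placed part ⇒ clear

+x: clear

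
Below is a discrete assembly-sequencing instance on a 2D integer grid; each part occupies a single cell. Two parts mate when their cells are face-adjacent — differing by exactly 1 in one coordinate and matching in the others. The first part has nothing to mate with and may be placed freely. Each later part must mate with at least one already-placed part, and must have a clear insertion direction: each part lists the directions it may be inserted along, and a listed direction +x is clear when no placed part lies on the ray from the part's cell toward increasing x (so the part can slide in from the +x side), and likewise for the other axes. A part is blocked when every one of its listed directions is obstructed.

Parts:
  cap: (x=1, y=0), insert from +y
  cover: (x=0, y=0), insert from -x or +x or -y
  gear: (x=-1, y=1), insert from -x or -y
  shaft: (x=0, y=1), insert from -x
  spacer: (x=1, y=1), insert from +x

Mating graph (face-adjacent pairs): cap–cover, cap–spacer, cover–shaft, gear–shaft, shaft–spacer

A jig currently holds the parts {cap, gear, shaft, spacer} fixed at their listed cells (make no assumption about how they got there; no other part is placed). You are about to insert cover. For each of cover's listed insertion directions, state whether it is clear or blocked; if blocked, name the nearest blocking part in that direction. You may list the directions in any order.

-x: ray from cover(0, 0) has no placed part ⇒ clear
+x: nearest on ray is cap@(1, 0) ⇒ blocked
-y: ray from cover(0, 0) has no placed part ⇒ clear

+x: blocked by cap; -x: clear; -y: clear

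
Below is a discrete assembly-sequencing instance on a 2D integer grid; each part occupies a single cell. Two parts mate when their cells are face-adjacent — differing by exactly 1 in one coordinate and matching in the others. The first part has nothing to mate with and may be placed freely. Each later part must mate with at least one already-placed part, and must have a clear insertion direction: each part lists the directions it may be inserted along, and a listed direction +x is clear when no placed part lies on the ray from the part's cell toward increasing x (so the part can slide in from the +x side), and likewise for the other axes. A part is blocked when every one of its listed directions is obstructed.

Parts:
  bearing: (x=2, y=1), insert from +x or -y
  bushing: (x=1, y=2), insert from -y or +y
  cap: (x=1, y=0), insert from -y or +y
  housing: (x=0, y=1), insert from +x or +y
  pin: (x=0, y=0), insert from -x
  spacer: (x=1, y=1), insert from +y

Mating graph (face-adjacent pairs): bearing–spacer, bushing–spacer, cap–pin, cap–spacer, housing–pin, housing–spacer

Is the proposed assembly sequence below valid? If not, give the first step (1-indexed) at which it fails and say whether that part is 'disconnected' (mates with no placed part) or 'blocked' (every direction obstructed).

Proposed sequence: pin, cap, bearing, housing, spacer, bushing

1. pin@(0, 0) [-x clear] — {pin}
2. cap@(1, 0) [-y clear] — {cap, pin}
3. bearing@(2, 1) — no placed neighbour ⇒ disconnected

Invalid at step 3 (disconnected)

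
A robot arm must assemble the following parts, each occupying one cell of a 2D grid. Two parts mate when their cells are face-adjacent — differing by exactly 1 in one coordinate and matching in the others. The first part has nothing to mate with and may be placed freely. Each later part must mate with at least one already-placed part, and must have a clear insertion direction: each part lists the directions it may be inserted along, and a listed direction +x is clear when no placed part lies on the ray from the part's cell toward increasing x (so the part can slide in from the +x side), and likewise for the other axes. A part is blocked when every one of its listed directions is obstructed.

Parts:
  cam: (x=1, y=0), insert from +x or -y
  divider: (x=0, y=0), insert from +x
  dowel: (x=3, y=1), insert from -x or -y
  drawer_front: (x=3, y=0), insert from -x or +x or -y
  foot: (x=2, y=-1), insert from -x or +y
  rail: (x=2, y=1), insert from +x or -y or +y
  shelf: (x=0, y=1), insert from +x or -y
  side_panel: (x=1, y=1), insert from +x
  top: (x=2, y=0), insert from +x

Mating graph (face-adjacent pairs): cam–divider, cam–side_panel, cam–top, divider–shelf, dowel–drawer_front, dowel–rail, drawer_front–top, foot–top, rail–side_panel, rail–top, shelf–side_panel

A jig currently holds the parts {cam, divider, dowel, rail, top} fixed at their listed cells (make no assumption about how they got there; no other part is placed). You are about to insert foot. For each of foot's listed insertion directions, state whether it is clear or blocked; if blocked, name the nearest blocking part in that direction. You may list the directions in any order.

-x: ray from foot(2, -1) has no placed part ⇒ clear
+y: nearest on ray is top@(2, 0) ⇒ blocked

+y: blocked by top; -x: clear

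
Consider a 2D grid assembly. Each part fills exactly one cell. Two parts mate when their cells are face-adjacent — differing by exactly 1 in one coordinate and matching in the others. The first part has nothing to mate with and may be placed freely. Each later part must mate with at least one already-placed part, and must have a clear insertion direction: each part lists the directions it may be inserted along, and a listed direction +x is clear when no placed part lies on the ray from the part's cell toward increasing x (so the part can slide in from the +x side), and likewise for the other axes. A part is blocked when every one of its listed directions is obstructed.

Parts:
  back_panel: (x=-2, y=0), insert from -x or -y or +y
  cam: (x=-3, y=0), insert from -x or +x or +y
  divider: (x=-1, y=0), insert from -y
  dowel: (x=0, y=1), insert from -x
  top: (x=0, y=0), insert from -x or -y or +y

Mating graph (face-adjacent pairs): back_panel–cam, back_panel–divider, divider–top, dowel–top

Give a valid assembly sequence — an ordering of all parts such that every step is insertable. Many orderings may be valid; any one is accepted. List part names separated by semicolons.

back_panel; cam; divider; top; dowel

1. back_panel@(-2, 0) [-x clear] — {back_panel}
2. cam@(-3, 0) [-x clear] — {back_panel, cam}
3. divider@(-1, 0) [-y clear] — {back_panel, cam, divider}
4. top@(0, 0) [-y clear] — {back_panel, cam, divider, top}
5. dowel@(0, 1) [-x clear] — {back_panel, cam, divider, dowel, top}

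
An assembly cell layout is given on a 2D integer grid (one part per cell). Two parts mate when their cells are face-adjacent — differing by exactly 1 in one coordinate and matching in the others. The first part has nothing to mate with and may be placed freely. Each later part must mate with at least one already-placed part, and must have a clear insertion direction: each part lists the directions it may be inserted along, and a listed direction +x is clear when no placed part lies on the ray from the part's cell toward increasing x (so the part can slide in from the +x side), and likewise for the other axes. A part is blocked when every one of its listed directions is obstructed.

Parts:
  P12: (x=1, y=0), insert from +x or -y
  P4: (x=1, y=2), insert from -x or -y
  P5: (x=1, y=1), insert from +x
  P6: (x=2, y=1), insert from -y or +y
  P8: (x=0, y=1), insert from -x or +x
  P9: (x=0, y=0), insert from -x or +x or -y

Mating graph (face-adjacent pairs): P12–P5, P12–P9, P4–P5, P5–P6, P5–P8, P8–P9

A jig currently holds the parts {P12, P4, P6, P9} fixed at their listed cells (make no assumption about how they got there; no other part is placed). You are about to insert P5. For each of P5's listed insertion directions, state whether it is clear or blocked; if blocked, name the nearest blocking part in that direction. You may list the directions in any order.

+x: blocked by P6

+x: nearest on ray is P6@(2, 1) ⇒ blocked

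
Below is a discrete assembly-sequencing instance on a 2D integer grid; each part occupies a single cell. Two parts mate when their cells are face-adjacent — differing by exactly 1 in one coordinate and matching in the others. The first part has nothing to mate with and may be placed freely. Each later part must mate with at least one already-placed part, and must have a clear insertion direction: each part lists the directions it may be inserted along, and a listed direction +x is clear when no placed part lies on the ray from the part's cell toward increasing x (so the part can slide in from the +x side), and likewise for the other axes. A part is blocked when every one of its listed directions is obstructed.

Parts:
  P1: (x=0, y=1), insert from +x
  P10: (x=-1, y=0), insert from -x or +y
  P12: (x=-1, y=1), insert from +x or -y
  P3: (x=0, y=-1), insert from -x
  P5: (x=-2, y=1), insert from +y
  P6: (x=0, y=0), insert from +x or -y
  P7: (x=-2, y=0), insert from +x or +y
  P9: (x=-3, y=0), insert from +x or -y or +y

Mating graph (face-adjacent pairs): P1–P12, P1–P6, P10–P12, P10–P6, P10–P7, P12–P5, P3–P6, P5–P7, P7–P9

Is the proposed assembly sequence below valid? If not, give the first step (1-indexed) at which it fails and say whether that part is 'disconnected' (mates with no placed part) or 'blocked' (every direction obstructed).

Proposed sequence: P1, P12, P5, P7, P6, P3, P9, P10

Invalid at step 8 (blocked)

1. P1@(0, 1) [+x clear] — {P1}
2. P12@(-1, 1) [-y clear] — {P1, P12}
3. P5@(-2, 1) [+y clear] — {P1, P12, P5}
4. P7@(-2, 0) [+x clear] — {P1, P12, P5, P7}
5. P6@(0, 0) [+x clear] — {P1, P12, P5, P6, P7}
6. P3@(0, -1) [-x clear] — {P1, P12, P3, P5, P6, P7}
7. P9@(-3, 0) [-y clear] — {P1, P12, P3, P5, P6, P7, P9}
8. P10@(-1, 0) — -x/+y all obstructed ⇒ blocked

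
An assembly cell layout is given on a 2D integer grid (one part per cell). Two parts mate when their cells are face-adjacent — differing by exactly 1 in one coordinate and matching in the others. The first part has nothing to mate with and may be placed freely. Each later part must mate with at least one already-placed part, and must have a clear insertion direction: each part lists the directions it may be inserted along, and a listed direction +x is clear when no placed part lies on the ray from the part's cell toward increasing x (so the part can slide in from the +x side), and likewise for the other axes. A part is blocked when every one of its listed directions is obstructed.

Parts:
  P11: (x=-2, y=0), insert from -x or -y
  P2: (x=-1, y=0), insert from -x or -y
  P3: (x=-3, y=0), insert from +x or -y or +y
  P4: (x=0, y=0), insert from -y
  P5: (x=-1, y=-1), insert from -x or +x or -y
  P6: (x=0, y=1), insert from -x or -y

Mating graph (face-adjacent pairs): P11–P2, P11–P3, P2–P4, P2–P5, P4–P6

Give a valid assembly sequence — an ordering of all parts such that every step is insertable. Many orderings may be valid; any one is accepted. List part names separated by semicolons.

1. P2@(-1, 0) [-x clear] — {P2}
2. P11@(-2, 0) [-x clear] — {P11, P2}
3. P5@(-1, -1) [-x clear] — {P11, P2, P5}
4. P4@(0, 0) [-y clear] — {P11, P2, P4, P5}
5. P6@(0, 1) [-x clear] — {P11, P2, P4, P5, P6}
6. P3@(-3, 0) [-y clear] — {P11, P2, P3, P4, P5, P6}

P2; P11; P5; P4; P6; P3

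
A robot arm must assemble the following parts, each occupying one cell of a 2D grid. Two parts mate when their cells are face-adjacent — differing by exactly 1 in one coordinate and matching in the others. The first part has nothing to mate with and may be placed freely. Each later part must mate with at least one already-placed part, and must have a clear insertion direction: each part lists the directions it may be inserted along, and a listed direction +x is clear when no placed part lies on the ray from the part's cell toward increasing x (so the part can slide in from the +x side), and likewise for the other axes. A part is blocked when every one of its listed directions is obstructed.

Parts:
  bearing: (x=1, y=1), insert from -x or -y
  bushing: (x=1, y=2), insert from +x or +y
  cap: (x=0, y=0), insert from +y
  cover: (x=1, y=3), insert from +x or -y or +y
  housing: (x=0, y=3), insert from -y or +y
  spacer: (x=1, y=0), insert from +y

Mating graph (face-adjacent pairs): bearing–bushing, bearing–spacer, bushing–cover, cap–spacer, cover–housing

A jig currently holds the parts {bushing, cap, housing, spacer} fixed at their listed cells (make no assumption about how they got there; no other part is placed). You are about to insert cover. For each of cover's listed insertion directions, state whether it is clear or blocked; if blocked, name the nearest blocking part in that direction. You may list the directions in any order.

+x: ray from cover(1, 3) has no placed part ⇒ clear
-y: nearest on ray is bushing@(1, 2) ⇒ blocked
+y: ray from cover(1, 3) has no placed part ⇒ clear

+x: clear; +y: clear; -y: blocked by bushing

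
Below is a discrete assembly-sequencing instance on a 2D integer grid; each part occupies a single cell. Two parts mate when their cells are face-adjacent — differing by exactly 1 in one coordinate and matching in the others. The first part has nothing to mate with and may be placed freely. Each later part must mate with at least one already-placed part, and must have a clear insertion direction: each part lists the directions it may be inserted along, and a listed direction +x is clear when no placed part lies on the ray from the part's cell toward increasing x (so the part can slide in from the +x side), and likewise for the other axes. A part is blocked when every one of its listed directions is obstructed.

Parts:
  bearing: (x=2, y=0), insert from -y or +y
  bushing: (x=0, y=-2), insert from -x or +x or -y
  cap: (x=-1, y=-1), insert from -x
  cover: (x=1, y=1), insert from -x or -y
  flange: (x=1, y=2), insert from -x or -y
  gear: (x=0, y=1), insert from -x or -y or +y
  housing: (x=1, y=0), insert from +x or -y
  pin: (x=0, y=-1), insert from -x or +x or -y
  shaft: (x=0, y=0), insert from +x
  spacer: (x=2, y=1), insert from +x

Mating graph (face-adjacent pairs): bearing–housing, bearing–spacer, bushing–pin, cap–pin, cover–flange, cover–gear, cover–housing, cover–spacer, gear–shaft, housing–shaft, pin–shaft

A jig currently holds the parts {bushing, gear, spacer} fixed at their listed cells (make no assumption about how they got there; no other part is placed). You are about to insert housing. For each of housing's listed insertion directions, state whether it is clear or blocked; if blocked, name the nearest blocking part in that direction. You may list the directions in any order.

+x: ray from housing(1, 0) has no placed part ⇒ clear
-y: ray from housing(1, 0) has no placed part ⇒ clear

+x: clear; -y: clear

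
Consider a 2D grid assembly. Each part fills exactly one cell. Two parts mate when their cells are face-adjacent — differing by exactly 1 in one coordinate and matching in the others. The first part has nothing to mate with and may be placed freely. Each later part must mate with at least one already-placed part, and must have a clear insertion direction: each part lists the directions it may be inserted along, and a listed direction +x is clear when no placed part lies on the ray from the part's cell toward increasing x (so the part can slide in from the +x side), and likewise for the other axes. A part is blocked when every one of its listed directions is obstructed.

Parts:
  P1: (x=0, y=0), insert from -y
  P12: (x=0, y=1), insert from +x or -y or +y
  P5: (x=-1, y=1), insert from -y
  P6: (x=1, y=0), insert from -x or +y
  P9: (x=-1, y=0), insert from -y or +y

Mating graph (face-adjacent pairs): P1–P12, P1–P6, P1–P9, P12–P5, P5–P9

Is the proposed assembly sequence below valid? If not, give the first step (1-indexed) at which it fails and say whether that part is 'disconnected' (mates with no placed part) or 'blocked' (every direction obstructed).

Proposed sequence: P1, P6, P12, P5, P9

Valid

1. P1@(0, 0) [-y clear] — {P1}
2. P6@(1, 0) [+y clear] — {P1, P6}
3. P12@(0, 1) [+x clear] — {P1, P12, P6}
4. P5@(-1, 1) [-y clear] — {P1, P12, P5, P6}
5. P9@(-1, 0) [-y clear] — {P1, P12, P5, P6, P9}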